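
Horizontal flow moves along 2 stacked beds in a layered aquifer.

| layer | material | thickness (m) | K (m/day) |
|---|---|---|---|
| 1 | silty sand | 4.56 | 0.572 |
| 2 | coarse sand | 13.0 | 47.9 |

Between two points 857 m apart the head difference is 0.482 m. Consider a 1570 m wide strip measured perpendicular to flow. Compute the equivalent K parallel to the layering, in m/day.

Flow is parallel to layering, so each bed carries its own Darcy discharge and the transmissivities add.
Σ(K_i·b_i) = 0.572×4.56 + 47.9×13.0 = 625.3 m²/day.
Total thickness b = 17.56 m, so K_eq = Σ(K_i·b_i)/b = 35.61 m/day.

35.6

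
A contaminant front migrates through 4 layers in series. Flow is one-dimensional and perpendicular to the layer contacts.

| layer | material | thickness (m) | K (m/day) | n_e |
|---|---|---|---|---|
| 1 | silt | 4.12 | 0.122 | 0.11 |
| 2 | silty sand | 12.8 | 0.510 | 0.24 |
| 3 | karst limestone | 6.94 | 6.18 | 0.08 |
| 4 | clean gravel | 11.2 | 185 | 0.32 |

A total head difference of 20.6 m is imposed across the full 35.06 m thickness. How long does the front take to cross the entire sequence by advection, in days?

22.3

With flow normal to the layers, continuity requires the same specific discharge q through every layer.
Σ(b_i/K_i) = 4.12/0.122 + 12.8/0.510 + 6.94/6.18 + 11.2/185 = 60.05 d.
q = Δh / Σ(b_i/K_i) = 20.6 / 60.05 = 0.3430 m/day.
In each layer the seepage velocity is v_i = q/n_i, so the layer transit time is t_i = b_i·n_i / q:
  layer 1 (silt): t_1 = 4.12 × 0.11 / 0.3430 = 1.321 d
  layer 2 (silty sand): t_2 = 12.8 × 0.24 / 0.3430 = 8.955 d
  layer 3 (karst limestone): t_3 = 6.94 × 0.08 / 0.3430 = 1.618 d
  layer 4 (clean gravel): t_4 = 11.2 × 0.32 / 0.3430 = 10.45 d
Total t = Σ t_i = 22.34 days.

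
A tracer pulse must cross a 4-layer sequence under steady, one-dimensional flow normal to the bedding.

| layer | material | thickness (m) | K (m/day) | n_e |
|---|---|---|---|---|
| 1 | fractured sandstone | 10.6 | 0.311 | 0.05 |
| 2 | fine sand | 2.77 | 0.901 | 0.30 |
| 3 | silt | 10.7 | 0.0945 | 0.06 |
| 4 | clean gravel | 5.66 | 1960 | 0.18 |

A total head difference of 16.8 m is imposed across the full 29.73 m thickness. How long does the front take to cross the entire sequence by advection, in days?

With flow normal to the layers, continuity requires the same specific discharge q through every layer.
Σ(b_i/K_i) = 10.6/0.311 + 2.77/0.901 + 10.7/0.0945 + 5.66/1960 = 150.4 d.
q = Δh / Σ(b_i/K_i) = 16.8 / 150.4 = 0.1117 m/day.
In each layer the seepage velocity is v_i = q/n_i, so the layer transit time is t_i = b_i·n_i / q:
  layer 1 (fractured sandstone): t_1 = 10.6 × 0.05 / 0.1117 = 4.744 d
  layer 2 (fine sand): t_2 = 2.77 × 0.30 / 0.1117 = 7.439 d
  layer 3 (silt): t_3 = 10.7 × 0.06 / 0.1117 = 5.747 d
  layer 4 (clean gravel): t_4 = 5.66 × 0.18 / 0.1117 = 9.120 d
Total t = Σ t_i = 27.05 days.

27.1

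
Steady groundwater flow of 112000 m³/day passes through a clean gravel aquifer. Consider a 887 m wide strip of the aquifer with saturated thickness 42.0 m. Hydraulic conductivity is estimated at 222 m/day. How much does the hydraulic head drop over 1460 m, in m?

Cross-sectional area A = 887 × 42.0 = 37254 m².
From Q = K·A·i, i = Q / (K·A) = 112000 / (222.0 × 37254) = 0.01354.
Head loss Δh = i · L = 0.01354 × 1460 = 19.77 m.

19.8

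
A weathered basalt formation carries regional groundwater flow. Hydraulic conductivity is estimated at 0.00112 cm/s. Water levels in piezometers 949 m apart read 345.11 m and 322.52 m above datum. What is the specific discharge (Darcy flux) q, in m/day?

0.0230

Convert K: 0.00112 cm/s × 864 = 0.9677 m/day.
Hydraulic gradient i = (345.11 − 322.52) / 949 = 22.59 / 949 = 0.02380.
Specific discharge q = K · i = 0.9677 × 0.02380 = 0.02303 m/day.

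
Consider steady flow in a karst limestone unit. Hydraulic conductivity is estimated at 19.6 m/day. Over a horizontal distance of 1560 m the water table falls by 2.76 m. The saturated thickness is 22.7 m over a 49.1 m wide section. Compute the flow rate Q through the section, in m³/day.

Cross-sectional area A = 49.1 × 22.7 = 1115 m².
Hydraulic gradient i = Δh / L = 2.76 / 1560 = 0.001769.
Darcy's law: Q = K · A · i = 19.60 × 1115 × 0.001769 = 38.65 m³/day.

38.6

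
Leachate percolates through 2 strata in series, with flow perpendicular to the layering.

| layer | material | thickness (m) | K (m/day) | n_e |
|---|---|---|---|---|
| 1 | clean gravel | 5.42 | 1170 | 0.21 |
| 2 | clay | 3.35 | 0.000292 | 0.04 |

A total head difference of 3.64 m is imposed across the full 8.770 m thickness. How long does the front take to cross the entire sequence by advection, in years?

With flow normal to the layers, continuity requires the same specific discharge q through every layer.
Σ(b_i/K_i) = 5.42/1170 + 3.35/0.000292 = 11473 d.
q = Δh / Σ(b_i/K_i) = 3.64 / 11473 = 0.0003173 m/day.
In each layer the seepage velocity is v_i = q/n_i, so the layer transit time is t_i = b_i·n_i / q:
  layer 1 (clean gravel): t_1 = 5.42 × 0.21 / 0.0003173 = 3587 d
  layer 2 (clay): t_2 = 3.35 × 0.04 / 0.0003173 = 422.3 d
Total t = Σ t_i = 4010 days = 10.98 years.

11.0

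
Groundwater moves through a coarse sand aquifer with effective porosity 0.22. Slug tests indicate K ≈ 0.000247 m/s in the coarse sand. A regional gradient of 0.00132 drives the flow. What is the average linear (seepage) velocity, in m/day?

Convert K: 0.000247 m/s × 86400 = 21.34 m/day.
Hydraulic gradient i = 0.00132.
Darcy flux q = K · i = 21.34 × 0.001320 = 0.02817 m/day.
Seepage velocity v = q / n_e = 0.02817 / 0.22 = 0.1280 m/day.

0.128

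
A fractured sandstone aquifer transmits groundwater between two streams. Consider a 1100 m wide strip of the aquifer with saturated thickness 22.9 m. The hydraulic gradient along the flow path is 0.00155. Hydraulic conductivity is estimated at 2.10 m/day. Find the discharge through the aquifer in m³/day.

82.0

Cross-sectional area A = 1100 × 22.9 = 25190 m².
Hydraulic gradient i = 0.00155.
Darcy's law: Q = K · A · i = 2.100 × 25190 × 0.001550 = 81.99 m³/day.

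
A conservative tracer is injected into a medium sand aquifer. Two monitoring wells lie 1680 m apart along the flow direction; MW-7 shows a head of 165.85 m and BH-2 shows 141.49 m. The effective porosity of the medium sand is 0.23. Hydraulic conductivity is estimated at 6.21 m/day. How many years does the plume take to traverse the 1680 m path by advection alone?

Hydraulic gradient i = (165.85 − 141.49) / 1680 = 24.36 / 1680 = 0.01450.
Darcy flux q = K · i = 6.210 × 0.01450 = 0.09005 m/day.
Seepage velocity v = q / n_e = 0.09005 / 0.23 = 0.3915 m/day.
Travel time t = L / v = 1680 / 0.3915 = 4291 days = 11.75 years.

11.7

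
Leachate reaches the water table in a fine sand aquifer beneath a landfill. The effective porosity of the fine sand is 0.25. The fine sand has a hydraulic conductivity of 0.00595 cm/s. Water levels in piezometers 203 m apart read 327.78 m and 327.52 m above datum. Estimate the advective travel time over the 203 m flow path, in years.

21.1

Convert K: 0.00595 cm/s × 864 = 5.141 m/day.
Hydraulic gradient i = (327.78 − 327.52) / 203 = 0.26 / 203 = 0.001281.
Darcy flux q = K · i = 5.141 × 0.001281 = 0.006584 m/day.
Seepage velocity v = q / n_e = 0.006584 / 0.25 = 0.02634 m/day.
Travel time t = L / v = 203 / 0.02634 = 7708 days = 21.10 years.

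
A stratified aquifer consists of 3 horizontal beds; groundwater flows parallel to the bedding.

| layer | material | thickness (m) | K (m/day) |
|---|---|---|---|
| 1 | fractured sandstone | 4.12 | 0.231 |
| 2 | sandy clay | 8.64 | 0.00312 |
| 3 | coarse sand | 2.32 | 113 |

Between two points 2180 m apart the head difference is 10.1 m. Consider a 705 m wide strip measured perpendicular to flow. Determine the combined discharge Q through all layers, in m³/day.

859

Flow is parallel to layering, so each bed carries its own Darcy discharge and the transmissivities add.
Σ(K_i·b_i) = 0.231×4.12 + 0.00312×8.64 + 113×2.32 = 263.1 m²/day.
Hydraulic gradient i = Δh / L = 10.1 / 2180 = 0.004633.
Q = Σ(K_i·b_i) · W · i = 263.1 × 705 × 0.004633 = 859.5 m³/day.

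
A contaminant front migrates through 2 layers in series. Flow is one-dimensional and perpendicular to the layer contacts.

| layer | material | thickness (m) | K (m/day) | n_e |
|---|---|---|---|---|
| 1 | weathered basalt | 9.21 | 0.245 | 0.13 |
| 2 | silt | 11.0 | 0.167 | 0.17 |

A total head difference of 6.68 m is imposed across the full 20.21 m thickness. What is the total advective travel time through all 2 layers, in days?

47.5

With flow normal to the layers, continuity requires the same specific discharge q through every layer.
Σ(b_i/K_i) = 9.21/0.245 + 11.0/0.167 = 103.5 d.
q = Δh / Σ(b_i/K_i) = 6.68 / 103.5 = 0.06457 m/day.
In each layer the seepage velocity is v_i = q/n_i, so the layer transit time is t_i = b_i·n_i / q:
  layer 1 (weathered basalt): t_1 = 9.21 × 0.13 / 0.06457 = 18.54 d
  layer 2 (silt): t_2 = 11.0 × 0.17 / 0.06457 = 28.96 d
Total t = Σ t_i = 47.51 days.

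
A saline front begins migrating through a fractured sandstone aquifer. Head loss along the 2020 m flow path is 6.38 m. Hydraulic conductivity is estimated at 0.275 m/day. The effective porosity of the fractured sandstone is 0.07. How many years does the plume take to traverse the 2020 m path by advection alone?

446

Hydraulic gradient i = Δh / L = 6.38 / 2020 = 0.003158.
Darcy flux q = K · i = 0.2750 × 0.003158 = 0.0008686 m/day.
Seepage velocity v = q / n_e = 0.0008686 / 0.07 = 0.01241 m/day.
Travel time t = L / v = 2020 / 0.01241 = 1.628e+05 days = 445.7 years.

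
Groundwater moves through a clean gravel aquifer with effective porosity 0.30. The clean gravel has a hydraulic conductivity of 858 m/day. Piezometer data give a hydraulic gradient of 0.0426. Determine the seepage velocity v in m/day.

122

Hydraulic gradient i = 0.0426.
Darcy flux q = K · i = 858.0 × 0.04260 = 36.55 m/day.
Seepage velocity v = q / n_e = 36.55 / 0.30 = 121.8 m/day.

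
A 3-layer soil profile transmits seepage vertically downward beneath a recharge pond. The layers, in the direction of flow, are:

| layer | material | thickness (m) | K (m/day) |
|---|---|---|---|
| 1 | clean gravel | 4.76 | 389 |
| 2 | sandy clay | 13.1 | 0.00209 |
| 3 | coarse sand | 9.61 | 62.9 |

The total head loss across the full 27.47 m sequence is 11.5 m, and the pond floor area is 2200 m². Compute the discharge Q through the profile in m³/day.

4.04

Flow is perpendicular to layering, so the layers act in series and the equivalent K is the thickness-weighted harmonic mean.
Total thickness L = 4.76 + 13.1 + 9.61 = 27.47 m.
Σ(b_i/K_i) = 4.76/389 + 13.1/0.00209 + 9.61/62.9 = 6268 d.
K_eq = L / Σ(b_i/K_i) = 27.47 / 6268 = 0.004383 m/day.
Q = K_eq · A · (Δh/L) = 0.004383 × 2200 × (11.5/27.47) = 4.036 m³/day.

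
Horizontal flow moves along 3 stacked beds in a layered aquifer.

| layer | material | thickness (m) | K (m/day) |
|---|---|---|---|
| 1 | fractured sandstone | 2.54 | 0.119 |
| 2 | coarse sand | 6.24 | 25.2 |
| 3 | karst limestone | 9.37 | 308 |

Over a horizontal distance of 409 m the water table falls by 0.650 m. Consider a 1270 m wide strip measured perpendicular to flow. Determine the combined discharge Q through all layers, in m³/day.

Flow is parallel to layering, so each bed carries its own Darcy discharge and the transmissivities add.
Σ(K_i·b_i) = 0.119×2.54 + 25.2×6.24 + 308×9.37 = 3044 m²/day.
Hydraulic gradient i = Δh / L = 0.650 / 409 = 0.001589.
Q = Σ(K_i·b_i) · W · i = 3044 × 1270 × 0.001589 = 6143 m³/day.

6140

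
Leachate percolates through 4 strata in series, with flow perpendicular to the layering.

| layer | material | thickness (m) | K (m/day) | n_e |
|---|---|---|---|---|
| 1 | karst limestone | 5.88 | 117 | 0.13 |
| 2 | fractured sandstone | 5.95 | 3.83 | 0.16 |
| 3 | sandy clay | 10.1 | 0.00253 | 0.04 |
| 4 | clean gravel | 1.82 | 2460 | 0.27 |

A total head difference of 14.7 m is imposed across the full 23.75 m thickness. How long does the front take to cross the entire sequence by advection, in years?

1.94

With flow normal to the layers, continuity requires the same specific discharge q through every layer.
Σ(b_i/K_i) = 5.88/117 + 5.95/3.83 + 10.1/0.00253 + 1.82/2460 = 3994 d.
q = Δh / Σ(b_i/K_i) = 14.7 / 3994 = 0.003681 m/day.
In each layer the seepage velocity is v_i = q/n_i, so the layer transit time is t_i = b_i·n_i / q:
  layer 1 (karst limestone): t_1 = 5.88 × 0.13 / 0.003681 = 207.7 d
  layer 2 (fractured sandstone): t_2 = 5.95 × 0.16 / 0.003681 = 258.6 d
  layer 3 (sandy clay): t_3 = 10.1 × 0.04 / 0.003681 = 109.8 d
  layer 4 (clean gravel): t_4 = 1.82 × 0.27 / 0.003681 = 133.5 d
Total t = Σ t_i = 709.6 days = 1.943 years.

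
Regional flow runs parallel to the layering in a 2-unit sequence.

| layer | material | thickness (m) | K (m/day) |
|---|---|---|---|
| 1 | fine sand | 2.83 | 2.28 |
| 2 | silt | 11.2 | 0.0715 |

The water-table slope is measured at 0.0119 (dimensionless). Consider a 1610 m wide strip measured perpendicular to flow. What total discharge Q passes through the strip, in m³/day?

Flow is parallel to layering, so each bed carries its own Darcy discharge and the transmissivities add.
Σ(K_i·b_i) = 2.28×2.83 + 0.0715×11.2 = 7.253 m²/day.
Hydraulic gradient i = 0.0119.
Q = Σ(K_i·b_i) · W · i = 7.253 × 1610 × 0.01190 = 139.0 m³/day.

139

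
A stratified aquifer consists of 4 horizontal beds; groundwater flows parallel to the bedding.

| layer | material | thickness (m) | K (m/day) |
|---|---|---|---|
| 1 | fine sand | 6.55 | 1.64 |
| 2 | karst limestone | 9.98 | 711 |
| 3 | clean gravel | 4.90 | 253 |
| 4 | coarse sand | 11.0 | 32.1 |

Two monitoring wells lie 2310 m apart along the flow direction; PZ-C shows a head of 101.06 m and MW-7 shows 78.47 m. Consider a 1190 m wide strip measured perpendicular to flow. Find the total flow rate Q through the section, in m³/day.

Flow is parallel to layering, so each bed carries its own Darcy discharge and the transmissivities add.
Σ(K_i·b_i) = 1.64×6.55 + 711×9.98 + 253×4.90 + 32.1×11.0 = 8699 m²/day.
Hydraulic gradient i = (101.06 − 78.47) / 2310 = 22.59 / 2310 = 0.009779.
Q = Σ(K_i·b_i) · W · i = 8699 × 1190 × 0.009779 = 1.012e+05 m³/day.

101000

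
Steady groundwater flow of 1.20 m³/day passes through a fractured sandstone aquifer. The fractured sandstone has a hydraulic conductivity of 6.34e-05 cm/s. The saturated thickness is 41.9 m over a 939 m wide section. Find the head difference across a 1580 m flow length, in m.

Convert K: 6.34e-05 cm/s × 864 = 0.05478 m/day.
Cross-sectional area A = 939 × 41.9 = 39344 m².
From Q = K·A·i, i = Q / (K·A) = 1.20 / (0.05478 × 39344) = 0.0005568.
Head loss Δh = i · L = 0.0005568 × 1580 = 0.8797 m.

0.880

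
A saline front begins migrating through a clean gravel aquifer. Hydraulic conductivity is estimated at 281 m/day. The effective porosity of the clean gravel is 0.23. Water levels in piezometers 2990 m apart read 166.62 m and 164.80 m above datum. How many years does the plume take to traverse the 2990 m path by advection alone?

Hydraulic gradient i = (166.62 − 164.80) / 2990 = 1.82 / 2990 = 0.0006087.
Darcy flux q = K · i = 281.0 × 0.0006087 = 0.1710 m/day.
Seepage velocity v = q / n_e = 0.1710 / 0.23 = 0.7437 m/day.
Travel time t = L / v = 2990 / 0.7437 = 4021 days = 11.01 years.

11.0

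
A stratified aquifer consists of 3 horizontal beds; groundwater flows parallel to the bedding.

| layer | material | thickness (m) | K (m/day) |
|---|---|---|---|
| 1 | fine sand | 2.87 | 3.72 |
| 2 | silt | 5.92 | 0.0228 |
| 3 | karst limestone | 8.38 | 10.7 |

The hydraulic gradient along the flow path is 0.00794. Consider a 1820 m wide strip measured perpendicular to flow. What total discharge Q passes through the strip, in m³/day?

Flow is parallel to layering, so each bed carries its own Darcy discharge and the transmissivities add.
Σ(K_i·b_i) = 3.72×2.87 + 0.0228×5.92 + 10.7×8.38 = 100.5 m²/day.
Hydraulic gradient i = 0.00794.
Q = Σ(K_i·b_i) · W · i = 100.5 × 1820 × 0.007940 = 1452 m³/day.

1450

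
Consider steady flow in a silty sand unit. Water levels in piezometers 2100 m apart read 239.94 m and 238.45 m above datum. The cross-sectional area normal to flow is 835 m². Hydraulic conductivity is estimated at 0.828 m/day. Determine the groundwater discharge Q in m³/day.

Hydraulic gradient i = (239.94 − 238.45) / 2100 = 1.49 / 2100 = 0.0007095.
Darcy's law: Q = K · A · i = 0.8280 × 835.0 × 0.0007095 = 0.4906 m³/day.

0.491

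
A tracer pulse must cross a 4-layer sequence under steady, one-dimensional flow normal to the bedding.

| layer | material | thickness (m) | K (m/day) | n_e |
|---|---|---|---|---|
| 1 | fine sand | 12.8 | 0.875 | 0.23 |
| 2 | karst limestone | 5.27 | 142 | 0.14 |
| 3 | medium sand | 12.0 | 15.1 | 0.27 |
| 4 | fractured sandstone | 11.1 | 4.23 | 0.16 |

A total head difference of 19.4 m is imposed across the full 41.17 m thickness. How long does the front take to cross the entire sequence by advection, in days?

8.11

With flow normal to the layers, continuity requires the same specific discharge q through every layer.
Σ(b_i/K_i) = 12.8/0.875 + 5.27/142 + 12.0/15.1 + 11.1/4.23 = 18.08 d.
q = Δh / Σ(b_i/K_i) = 19.4 / 18.08 = 1.073 m/day.
In each layer the seepage velocity is v_i = q/n_i, so the layer transit time is t_i = b_i·n_i / q:
  layer 1 (fine sand): t_1 = 12.8 × 0.23 / 1.073 = 2.744 d
  layer 2 (karst limestone): t_2 = 5.27 × 0.14 / 1.073 = 0.6878 d
  layer 3 (medium sand): t_3 = 12.0 × 0.27 / 1.073 = 3.020 d
  layer 4 (fractured sandstone): t_4 = 11.1 × 0.16 / 1.073 = 1.656 d
Total t = Σ t_i = 8.108 days.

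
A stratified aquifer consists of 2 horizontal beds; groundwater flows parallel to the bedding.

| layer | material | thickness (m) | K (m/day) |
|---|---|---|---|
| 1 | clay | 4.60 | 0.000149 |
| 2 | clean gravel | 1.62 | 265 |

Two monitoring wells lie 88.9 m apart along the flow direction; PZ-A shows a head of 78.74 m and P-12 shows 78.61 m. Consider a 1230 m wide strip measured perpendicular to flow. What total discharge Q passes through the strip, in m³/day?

772

Flow is parallel to layering, so each bed carries its own Darcy discharge and the transmissivities add.
Σ(K_i·b_i) = 0.000149×4.60 + 265×1.62 = 429.3 m²/day.
Hydraulic gradient i = (78.74 − 78.61) / 88.9 = 0.13 / 88.9 = 0.001462.
Q = Σ(K_i·b_i) · W · i = 429.3 × 1230 × 0.001462 = 772.2 m³/day.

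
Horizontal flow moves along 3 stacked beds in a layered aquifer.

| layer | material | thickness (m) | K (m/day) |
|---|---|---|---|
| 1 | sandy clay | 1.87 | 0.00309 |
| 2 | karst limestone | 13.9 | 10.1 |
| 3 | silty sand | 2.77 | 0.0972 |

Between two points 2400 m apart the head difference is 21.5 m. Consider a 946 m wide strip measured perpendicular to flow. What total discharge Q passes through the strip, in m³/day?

1190

Flow is parallel to layering, so each bed carries its own Darcy discharge and the transmissivities add.
Σ(K_i·b_i) = 0.00309×1.87 + 10.1×13.9 + 0.0972×2.77 = 140.7 m²/day.
Hydraulic gradient i = Δh / L = 21.5 / 2400 = 0.008958.
Q = Σ(K_i·b_i) · W · i = 140.7 × 946 × 0.008958 = 1192 m³/day.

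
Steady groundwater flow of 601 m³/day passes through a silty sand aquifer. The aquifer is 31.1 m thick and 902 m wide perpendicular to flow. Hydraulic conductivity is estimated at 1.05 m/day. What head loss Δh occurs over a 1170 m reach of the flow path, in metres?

Cross-sectional area A = 902 × 31.1 = 28052 m².
From Q = K·A·i, i = Q / (K·A) = 601 / (1.050 × 28052) = 0.02040.
Head loss Δh = i · L = 0.02040 × 1170 = 23.87 m.

23.9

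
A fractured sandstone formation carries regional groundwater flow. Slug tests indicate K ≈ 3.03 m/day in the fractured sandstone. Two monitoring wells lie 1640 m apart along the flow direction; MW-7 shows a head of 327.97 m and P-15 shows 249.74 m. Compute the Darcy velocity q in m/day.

0.145

Hydraulic gradient i = (327.97 − 249.74) / 1640 = 78.23 / 1640 = 0.04770.
Specific discharge q = K · i = 3.030 × 0.04770 = 0.1445 m/day.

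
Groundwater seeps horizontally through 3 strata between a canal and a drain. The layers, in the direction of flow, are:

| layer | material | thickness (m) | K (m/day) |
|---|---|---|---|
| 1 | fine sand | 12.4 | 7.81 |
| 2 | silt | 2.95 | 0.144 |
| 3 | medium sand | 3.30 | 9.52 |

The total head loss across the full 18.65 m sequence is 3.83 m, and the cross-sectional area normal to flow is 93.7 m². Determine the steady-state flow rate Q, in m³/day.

Flow is perpendicular to layering, so the layers act in series and the equivalent K is the thickness-weighted harmonic mean.
Total thickness L = 12.4 + 2.95 + 3.30 = 18.65 m.
Σ(b_i/K_i) = 12.4/7.81 + 2.95/0.144 + 3.30/9.52 = 22.42 d.
K_eq = L / Σ(b_i/K_i) = 18.65 / 22.42 = 0.8318 m/day.
Q = K_eq · A · (Δh/L) = 0.8318 × 93.7 × (3.83/18.65) = 16.01 m³/day.

16.0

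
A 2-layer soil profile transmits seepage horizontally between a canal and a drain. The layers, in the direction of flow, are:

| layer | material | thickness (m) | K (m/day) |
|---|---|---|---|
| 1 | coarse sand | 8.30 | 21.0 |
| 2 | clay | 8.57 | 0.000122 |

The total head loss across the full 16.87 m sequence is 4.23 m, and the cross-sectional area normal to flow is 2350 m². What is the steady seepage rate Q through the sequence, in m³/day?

0.142

Flow is perpendicular to layering, so the layers act in series and the equivalent K is the thickness-weighted harmonic mean.
Total thickness L = 8.30 + 8.57 = 16.87 m.
Σ(b_i/K_i) = 8.30/21.0 + 8.57/0.000122 = 70246 d.
K_eq = L / Σ(b_i/K_i) = 16.87 / 70246 = 0.0002402 m/day.
Q = K_eq · A · (Δh/L) = 0.0002402 × 2350 × (4.23/16.87) = 0.1415 m³/day.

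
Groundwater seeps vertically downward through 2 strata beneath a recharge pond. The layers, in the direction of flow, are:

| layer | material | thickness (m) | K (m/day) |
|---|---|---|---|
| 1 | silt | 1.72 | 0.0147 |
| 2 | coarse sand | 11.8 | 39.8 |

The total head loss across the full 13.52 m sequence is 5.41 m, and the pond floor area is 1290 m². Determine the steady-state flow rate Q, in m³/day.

59.5

Flow is perpendicular to layering, so the layers act in series and the equivalent K is the thickness-weighted harmonic mean.
Total thickness L = 1.72 + 11.8 = 13.52 m.
Σ(b_i/K_i) = 1.72/0.0147 + 11.8/39.8 = 117.3 d.
K_eq = L / Σ(b_i/K_i) = 13.52 / 117.3 = 0.1153 m/day.
Q = K_eq · A · (Δh/L) = 0.1153 × 1290 × (5.41/13.52) = 59.49 m³/day.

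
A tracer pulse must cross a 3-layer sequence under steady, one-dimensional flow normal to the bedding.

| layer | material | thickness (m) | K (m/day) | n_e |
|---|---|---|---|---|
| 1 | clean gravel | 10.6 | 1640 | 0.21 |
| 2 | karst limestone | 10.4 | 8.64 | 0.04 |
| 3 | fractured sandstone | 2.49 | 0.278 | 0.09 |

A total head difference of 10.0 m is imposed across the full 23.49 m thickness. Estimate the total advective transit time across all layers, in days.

With flow normal to the layers, continuity requires the same specific discharge q through every layer.
Σ(b_i/K_i) = 10.6/1640 + 10.4/8.64 + 2.49/0.278 = 10.17 d.
q = Δh / Σ(b_i/K_i) = 10.0 / 10.17 = 0.9836 m/day.
In each layer the seepage velocity is v_i = q/n_i, so the layer transit time is t_i = b_i·n_i / q:
  layer 1 (clean gravel): t_1 = 10.6 × 0.21 / 0.9836 = 2.263 d
  layer 2 (karst limestone): t_2 = 10.4 × 0.04 / 0.9836 = 0.4229 d
  layer 3 (fractured sandstone): t_3 = 2.49 × 0.09 / 0.9836 = 0.2278 d
Total t = Σ t_i = 2.914 days.

2.91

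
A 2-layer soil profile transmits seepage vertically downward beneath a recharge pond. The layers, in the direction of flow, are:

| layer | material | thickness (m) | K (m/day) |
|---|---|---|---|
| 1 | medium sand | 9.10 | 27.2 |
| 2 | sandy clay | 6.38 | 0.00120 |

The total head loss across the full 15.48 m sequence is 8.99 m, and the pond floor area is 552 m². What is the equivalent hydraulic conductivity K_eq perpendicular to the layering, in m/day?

Flow is perpendicular to layering, so the layers act in series and the equivalent K is the thickness-weighted harmonic mean.
Total thickness L = 9.10 + 6.38 = 15.48 m.
Σ(b_i/K_i) = 9.10/27.2 + 6.38/0.00120 = 5317 d.
K_eq = L / Σ(b_i/K_i) = 15.48 / 5317 = 0.002911 m/day.

0.00291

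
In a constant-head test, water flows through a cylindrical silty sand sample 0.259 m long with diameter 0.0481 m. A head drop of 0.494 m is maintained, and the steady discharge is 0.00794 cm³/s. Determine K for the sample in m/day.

Cross-sectional area A = π·(d/2)² = π × (0.0481/2)² = 0.001817 m².
Convert discharge: 0.00794 cm³/s = 7.940e-09 m³/s.
Darcy's law rearranged: K = Q·L / (A·Δh) = 7.940e-09 × 0.259 / (0.001817 × 0.494) = 2.291e-06 m/s = 0.1979 m/day.

0.198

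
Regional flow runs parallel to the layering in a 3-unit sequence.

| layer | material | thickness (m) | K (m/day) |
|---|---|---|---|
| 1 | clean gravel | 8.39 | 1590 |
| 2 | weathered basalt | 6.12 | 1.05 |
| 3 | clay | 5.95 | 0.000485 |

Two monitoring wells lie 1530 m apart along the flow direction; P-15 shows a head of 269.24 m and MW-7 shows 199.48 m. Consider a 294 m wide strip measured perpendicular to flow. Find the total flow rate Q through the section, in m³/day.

Flow is parallel to layering, so each bed carries its own Darcy discharge and the transmissivities add.
Σ(K_i·b_i) = 1590×8.39 + 1.05×6.12 + 0.000485×5.95 = 13347 m²/day.
Hydraulic gradient i = (269.24 − 199.48) / 1530 = 69.76 / 1530 = 0.04559.
Q = Σ(K_i·b_i) · W · i = 13347 × 294 × 0.04559 = 1.789e+05 m³/day.

179000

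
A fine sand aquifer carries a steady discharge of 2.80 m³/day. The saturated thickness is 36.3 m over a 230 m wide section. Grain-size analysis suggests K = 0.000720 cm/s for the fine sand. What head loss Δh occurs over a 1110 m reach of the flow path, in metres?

0.598

Convert K: 0.000720 cm/s × 864 = 0.6221 m/day.
Cross-sectional area A = 230 × 36.3 = 8349 m².
From Q = K·A·i, i = Q / (K·A) = 2.80 / (0.6221 × 8349) = 0.0005391.
Head loss Δh = i · L = 0.0005391 × 1110 = 0.5984 m.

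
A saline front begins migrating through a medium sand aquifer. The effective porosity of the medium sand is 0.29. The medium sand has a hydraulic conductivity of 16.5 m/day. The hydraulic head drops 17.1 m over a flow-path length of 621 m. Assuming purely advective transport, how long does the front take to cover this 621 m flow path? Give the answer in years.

Hydraulic gradient i = Δh / L = 17.1 / 621 = 0.02754.
Darcy flux q = K · i = 16.50 × 0.02754 = 0.4543 m/day.
Seepage velocity v = q / n_e = 0.4543 / 0.29 = 1.567 m/day.
Travel time t = L / v = 621 / 1.567 = 396.4 days = 1.085 years.

1.09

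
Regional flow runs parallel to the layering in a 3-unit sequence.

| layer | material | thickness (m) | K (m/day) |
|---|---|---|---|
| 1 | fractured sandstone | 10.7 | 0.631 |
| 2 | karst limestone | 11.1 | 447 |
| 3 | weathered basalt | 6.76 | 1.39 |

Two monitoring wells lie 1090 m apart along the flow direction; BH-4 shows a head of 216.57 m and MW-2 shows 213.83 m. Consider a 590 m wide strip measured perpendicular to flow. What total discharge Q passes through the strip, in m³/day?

Flow is parallel to layering, so each bed carries its own Darcy discharge and the transmissivities add.
Σ(K_i·b_i) = 0.631×10.7 + 447×11.1 + 1.39×6.76 = 4978 m²/day.
Hydraulic gradient i = (216.57 − 213.83) / 1090 = 2.74 / 1090 = 0.002514.
Q = Σ(K_i·b_i) · W · i = 4978 × 590 × 0.002514 = 7383 m³/day.

7380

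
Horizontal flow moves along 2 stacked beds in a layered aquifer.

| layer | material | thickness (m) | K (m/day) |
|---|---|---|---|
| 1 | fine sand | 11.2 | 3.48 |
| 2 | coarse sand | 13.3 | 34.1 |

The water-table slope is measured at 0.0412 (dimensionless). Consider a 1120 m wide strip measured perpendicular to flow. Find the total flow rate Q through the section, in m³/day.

22700

Flow is parallel to layering, so each bed carries its own Darcy discharge and the transmissivities add.
Σ(K_i·b_i) = 3.48×11.2 + 34.1×13.3 = 492.5 m²/day.
Hydraulic gradient i = 0.0412.
Q = Σ(K_i·b_i) · W · i = 492.5 × 1120 × 0.04120 = 22726 m³/day.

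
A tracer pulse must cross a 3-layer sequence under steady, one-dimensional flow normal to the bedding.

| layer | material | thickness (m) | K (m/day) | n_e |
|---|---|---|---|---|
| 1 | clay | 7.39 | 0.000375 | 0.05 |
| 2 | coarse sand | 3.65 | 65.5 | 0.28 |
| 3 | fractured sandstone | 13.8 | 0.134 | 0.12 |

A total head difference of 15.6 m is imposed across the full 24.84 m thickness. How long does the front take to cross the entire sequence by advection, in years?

10.6

With flow normal to the layers, continuity requires the same specific discharge q through every layer.
Σ(b_i/K_i) = 7.39/0.000375 + 3.65/65.5 + 13.8/0.134 = 19810 d.
q = Δh / Σ(b_i/K_i) = 15.6 / 19810 = 0.0007875 m/day.
In each layer the seepage velocity is v_i = q/n_i, so the layer transit time is t_i = b_i·n_i / q:
  layer 1 (clay): t_1 = 7.39 × 0.05 / 0.0007875 = 469.2 d
  layer 2 (coarse sand): t_2 = 3.65 × 0.28 / 0.0007875 = 1298 d
  layer 3 (fractured sandstone): t_3 = 13.8 × 0.12 / 0.0007875 = 2103 d
Total t = Σ t_i = 3870 days = 10.60 years.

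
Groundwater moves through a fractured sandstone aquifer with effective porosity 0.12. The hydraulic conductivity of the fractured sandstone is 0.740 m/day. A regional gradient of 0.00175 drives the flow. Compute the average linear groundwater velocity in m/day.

Hydraulic gradient i = 0.00175.
Darcy flux q = K · i = 0.7400 × 0.001750 = 0.001295 m/day.
Seepage velocity v = q / n_e = 0.001295 / 0.12 = 0.01079 m/day.

0.0108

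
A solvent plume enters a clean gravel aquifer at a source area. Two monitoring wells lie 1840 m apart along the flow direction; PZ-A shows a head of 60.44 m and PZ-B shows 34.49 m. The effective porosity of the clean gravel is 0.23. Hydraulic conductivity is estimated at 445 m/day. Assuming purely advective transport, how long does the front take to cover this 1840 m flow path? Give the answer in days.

67.4

Hydraulic gradient i = (60.44 − 34.49) / 1840 = 25.95 / 1840 = 0.01410.
Darcy flux q = K · i = 445.0 × 0.01410 = 6.276 m/day.
Seepage velocity v = q / n_e = 6.276 / 0.23 = 27.29 m/day.
Travel time t = L / v = 1840 / 27.29 = 67.43 days.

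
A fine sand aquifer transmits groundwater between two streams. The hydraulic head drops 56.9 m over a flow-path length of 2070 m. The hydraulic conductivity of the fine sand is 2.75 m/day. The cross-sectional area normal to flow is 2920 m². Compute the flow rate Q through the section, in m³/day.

Hydraulic gradient i = Δh / L = 56.9 / 2070 = 0.02749.
Darcy's law: Q = K · A · i = 2.750 × 2920 × 0.02749 = 220.7 m³/day.

221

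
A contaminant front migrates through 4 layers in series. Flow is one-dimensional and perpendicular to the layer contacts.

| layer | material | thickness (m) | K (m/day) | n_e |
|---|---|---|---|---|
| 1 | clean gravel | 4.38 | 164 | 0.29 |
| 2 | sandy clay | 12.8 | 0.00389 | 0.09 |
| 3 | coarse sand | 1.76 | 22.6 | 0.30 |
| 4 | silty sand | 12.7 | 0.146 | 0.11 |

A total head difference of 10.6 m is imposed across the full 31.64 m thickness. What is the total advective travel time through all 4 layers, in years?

3.79

With flow normal to the layers, continuity requires the same specific discharge q through every layer.
Σ(b_i/K_i) = 4.38/164 + 12.8/0.00389 + 1.76/22.6 + 12.7/0.146 = 3378 d.
q = Δh / Σ(b_i/K_i) = 10.6 / 3378 = 0.003138 m/day.
In each layer the seepage velocity is v_i = q/n_i, so the layer transit time is t_i = b_i·n_i / q:
  layer 1 (clean gravel): t_1 = 4.38 × 0.29 / 0.003138 = 404.7 d
  layer 2 (sandy clay): t_2 = 12.8 × 0.09 / 0.003138 = 367.1 d
  layer 3 (coarse sand): t_3 = 1.76 × 0.30 / 0.003138 = 168.2 d
  layer 4 (silty sand): t_4 = 12.7 × 0.11 / 0.003138 = 445.1 d
Total t = Σ t_i = 1385 days = 3.792 years.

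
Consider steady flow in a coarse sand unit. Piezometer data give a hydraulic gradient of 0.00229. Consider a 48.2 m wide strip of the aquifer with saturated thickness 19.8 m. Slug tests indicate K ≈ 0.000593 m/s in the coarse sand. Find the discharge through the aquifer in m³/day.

112

Convert K: 0.000593 m/s × 86400 = 51.24 m/day.
Cross-sectional area A = 48.2 × 19.8 = 954.4 m².
Hydraulic gradient i = 0.00229.
Darcy's law: Q = K · A · i = 51.24 × 954.4 × 0.002290 = 112.0 m³/day.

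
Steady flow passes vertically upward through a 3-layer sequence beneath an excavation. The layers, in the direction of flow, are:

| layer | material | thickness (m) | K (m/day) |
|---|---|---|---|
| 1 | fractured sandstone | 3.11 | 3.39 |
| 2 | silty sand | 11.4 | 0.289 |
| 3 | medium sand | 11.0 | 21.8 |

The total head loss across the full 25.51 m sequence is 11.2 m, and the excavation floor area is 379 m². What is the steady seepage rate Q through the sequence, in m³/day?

104

Flow is perpendicular to layering, so the layers act in series and the equivalent K is the thickness-weighted harmonic mean.
Total thickness L = 3.11 + 11.4 + 11.0 = 25.51 m.
Σ(b_i/K_i) = 3.11/3.39 + 11.4/0.289 + 11.0/21.8 = 40.87 d.
K_eq = L / Σ(b_i/K_i) = 25.51 / 40.87 = 0.6242 m/day.
Q = K_eq · A · (Δh/L) = 0.6242 × 379 × (11.2/25.51) = 103.9 m³/day.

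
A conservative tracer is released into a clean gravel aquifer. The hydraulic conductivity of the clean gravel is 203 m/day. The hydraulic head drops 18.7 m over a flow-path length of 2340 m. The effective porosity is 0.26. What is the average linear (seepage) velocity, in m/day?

Hydraulic gradient i = Δh / L = 18.7 / 2340 = 0.007991.
Darcy flux q = K · i = 203.0 × 0.007991 = 1.622 m/day.
Seepage velocity v = q / n_e = 1.622 / 0.26 = 6.239 m/day.

6.24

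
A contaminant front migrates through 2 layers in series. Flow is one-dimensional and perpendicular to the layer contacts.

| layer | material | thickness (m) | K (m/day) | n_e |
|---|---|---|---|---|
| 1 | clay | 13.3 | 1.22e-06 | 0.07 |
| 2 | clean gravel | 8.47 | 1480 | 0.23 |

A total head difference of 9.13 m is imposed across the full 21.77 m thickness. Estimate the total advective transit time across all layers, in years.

With flow normal to the layers, continuity requires the same specific discharge q through every layer.
Σ(b_i/K_i) = 13.3/1.22e-06 + 8.47/1480 = 1.090e+07 d.
q = Δh / Σ(b_i/K_i) = 9.13 / 1.090e+07 = 8.375e-07 m/day.
In each layer the seepage velocity is v_i = q/n_i, so the layer transit time is t_i = b_i·n_i / q:
  layer 1 (clay): t_1 = 13.3 × 0.07 / 8.375e-07 = 1.112e+06 d
  layer 2 (clean gravel): t_2 = 8.47 × 0.23 / 8.375e-07 = 2.326e+06 d
Total t = Σ t_i = 3.438e+06 days = 9412 years.

9410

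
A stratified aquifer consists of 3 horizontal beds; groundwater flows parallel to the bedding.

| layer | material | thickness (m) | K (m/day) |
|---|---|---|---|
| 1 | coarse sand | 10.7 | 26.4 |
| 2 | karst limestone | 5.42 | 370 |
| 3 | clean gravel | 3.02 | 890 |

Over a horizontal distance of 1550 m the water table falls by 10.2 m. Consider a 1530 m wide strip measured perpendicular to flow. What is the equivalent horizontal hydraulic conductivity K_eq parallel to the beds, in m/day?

260

Flow is parallel to layering, so each bed carries its own Darcy discharge and the transmissivities add.
Σ(K_i·b_i) = 26.4×10.7 + 370×5.42 + 890×3.02 = 4976 m²/day.
Total thickness b = 19.14 m, so K_eq = Σ(K_i·b_i)/b = 260.0 m/day.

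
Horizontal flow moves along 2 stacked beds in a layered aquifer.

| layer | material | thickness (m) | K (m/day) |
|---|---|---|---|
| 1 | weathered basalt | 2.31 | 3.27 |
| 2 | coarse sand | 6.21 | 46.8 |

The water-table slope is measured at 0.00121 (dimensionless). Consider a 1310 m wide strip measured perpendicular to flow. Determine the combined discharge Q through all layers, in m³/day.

473

Flow is parallel to layering, so each bed carries its own Darcy discharge and the transmissivities add.
Σ(K_i·b_i) = 3.27×2.31 + 46.8×6.21 = 298.2 m²/day.
Hydraulic gradient i = 0.00121.
Q = Σ(K_i·b_i) · W · i = 298.2 × 1310 × 0.001210 = 472.6 m³/day.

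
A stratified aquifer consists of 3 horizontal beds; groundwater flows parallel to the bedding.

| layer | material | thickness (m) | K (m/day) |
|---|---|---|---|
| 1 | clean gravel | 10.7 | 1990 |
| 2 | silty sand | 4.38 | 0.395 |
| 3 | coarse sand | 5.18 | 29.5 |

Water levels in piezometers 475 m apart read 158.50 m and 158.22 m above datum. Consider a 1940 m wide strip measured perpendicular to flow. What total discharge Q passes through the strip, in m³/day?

24500

Flow is parallel to layering, so each bed carries its own Darcy discharge and the transmissivities add.
Σ(K_i·b_i) = 1990×10.7 + 0.395×4.38 + 29.5×5.18 = 21448 m²/day.
Hydraulic gradient i = (158.50 − 158.22) / 475 = 0.28 / 475 = 0.0005895.
Q = Σ(K_i·b_i) · W · i = 21448 × 1940 × 0.0005895 = 24527 m³/day.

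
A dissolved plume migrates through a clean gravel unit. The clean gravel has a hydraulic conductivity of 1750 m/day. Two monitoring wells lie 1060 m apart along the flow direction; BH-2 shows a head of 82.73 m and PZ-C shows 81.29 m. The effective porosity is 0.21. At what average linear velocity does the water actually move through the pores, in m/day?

11.3

Hydraulic gradient i = (82.73 − 81.29) / 1060 = 1.44 / 1060 = 0.001358.
Darcy flux q = K · i = 1750 × 0.001358 = 2.377 m/day.
Seepage velocity v = q / n_e = 2.377 / 0.21 = 11.32 m/day.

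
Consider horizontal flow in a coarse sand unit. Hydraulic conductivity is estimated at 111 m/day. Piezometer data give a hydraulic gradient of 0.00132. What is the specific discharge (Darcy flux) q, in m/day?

Hydraulic gradient i = 0.00132.
Specific discharge q = K · i = 111.0 × 0.001320 = 0.1465 m/day.

0.147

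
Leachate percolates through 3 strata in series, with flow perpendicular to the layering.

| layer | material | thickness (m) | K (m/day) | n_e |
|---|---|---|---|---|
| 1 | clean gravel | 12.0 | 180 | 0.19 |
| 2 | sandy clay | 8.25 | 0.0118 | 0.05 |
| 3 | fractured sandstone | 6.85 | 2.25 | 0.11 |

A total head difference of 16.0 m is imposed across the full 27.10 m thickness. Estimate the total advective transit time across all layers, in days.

With flow normal to the layers, continuity requires the same specific discharge q through every layer.
Σ(b_i/K_i) = 12.0/180 + 8.25/0.0118 + 6.85/2.25 = 702.3 d.
q = Δh / Σ(b_i/K_i) = 16.0 / 702.3 = 0.02278 m/day.
In each layer the seepage velocity is v_i = q/n_i, so the layer transit time is t_i = b_i·n_i / q:
  layer 1 (clean gravel): t_1 = 12.0 × 0.19 / 0.02278 = 100.1 d
  layer 2 (sandy clay): t_2 = 8.25 × 0.05 / 0.02278 = 18.11 d
  layer 3 (fractured sandstone): t_3 = 6.85 × 0.11 / 0.02278 = 33.07 d
Total t = Σ t_i = 151.3 days.

151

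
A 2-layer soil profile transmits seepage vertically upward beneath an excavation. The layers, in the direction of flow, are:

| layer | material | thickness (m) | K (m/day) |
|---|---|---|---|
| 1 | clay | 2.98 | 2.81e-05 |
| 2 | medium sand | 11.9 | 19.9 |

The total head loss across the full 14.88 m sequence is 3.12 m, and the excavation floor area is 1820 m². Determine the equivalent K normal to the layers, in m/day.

Flow is perpendicular to layering, so the layers act in series and the equivalent K is the thickness-weighted harmonic mean.
Total thickness L = 2.98 + 11.9 = 14.88 m.
Σ(b_i/K_i) = 2.98/2.81e-05 + 11.9/19.9 = 1.061e+05 d.
K_eq = L / Σ(b_i/K_i) = 14.88 / 1.061e+05 = 0.0001403 m/day.

0.000140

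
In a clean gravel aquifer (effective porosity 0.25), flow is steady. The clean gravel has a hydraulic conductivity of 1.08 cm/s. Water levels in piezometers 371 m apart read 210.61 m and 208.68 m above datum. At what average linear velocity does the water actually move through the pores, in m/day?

19.4

Convert K: 1.08 cm/s × 864 = 933.1 m/day.
Hydraulic gradient i = (210.61 − 208.68) / 371 = 1.93 / 371 = 0.005202.
Darcy flux q = K · i = 933.1 × 0.005202 = 4.854 m/day.
Seepage velocity v = q / n_e = 4.854 / 0.25 = 19.42 m/day.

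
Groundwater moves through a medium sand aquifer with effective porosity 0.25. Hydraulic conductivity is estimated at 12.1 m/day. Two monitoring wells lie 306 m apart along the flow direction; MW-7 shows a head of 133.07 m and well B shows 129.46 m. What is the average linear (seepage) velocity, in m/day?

0.571

Hydraulic gradient i = (133.07 − 129.46) / 306 = 3.61 / 306 = 0.01180.
Darcy flux q = K · i = 12.10 × 0.01180 = 0.1427 m/day.
Seepage velocity v = q / n_e = 0.1427 / 0.25 = 0.5710 m/day.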